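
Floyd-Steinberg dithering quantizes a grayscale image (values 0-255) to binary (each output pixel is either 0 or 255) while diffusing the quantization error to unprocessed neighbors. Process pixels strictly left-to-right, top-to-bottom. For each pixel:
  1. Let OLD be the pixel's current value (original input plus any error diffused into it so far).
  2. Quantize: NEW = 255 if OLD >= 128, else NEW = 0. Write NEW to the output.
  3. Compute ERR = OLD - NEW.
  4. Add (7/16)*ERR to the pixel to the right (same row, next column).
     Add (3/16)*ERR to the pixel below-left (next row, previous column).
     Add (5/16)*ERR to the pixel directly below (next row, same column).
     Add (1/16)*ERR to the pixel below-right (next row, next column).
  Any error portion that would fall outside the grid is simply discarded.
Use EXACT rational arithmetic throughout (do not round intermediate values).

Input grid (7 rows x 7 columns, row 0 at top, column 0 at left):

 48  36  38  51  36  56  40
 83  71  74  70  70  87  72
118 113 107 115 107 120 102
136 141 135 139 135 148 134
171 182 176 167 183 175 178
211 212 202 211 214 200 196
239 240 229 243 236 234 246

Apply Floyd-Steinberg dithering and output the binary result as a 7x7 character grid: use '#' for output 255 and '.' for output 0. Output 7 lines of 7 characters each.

(0,0): OLD=48 → NEW=0, ERR=48
(0,1): OLD=57 → NEW=0, ERR=57
(0,2): OLD=1007/16 → NEW=0, ERR=1007/16
(0,3): OLD=20105/256 → NEW=0, ERR=20105/256
(0,4): OLD=288191/4096 → NEW=0, ERR=288191/4096
(0,5): OLD=5687353/65536 → NEW=0, ERR=5687353/65536
(0,6): OLD=81754511/1048576 → NEW=0, ERR=81754511/1048576
(1,0): OLD=1739/16 → NEW=0, ERR=1739/16
(1,1): OLD=19349/128 → NEW=255, ERR=-13291/128
(1,2): OLD=272497/4096 → NEW=0, ERR=272497/4096
(1,3): OLD=2306441/16384 → NEW=255, ERR=-1871479/16384
(1,4): OLD=66263127/1048576 → NEW=0, ERR=66263127/1048576
(1,5): OLD=1348744175/8388608 → NEW=255, ERR=-790350865/8388608
(1,6): OLD=8129381985/134217728 → NEW=0, ERR=8129381985/134217728
(2,0): OLD=271351/2048 → NEW=255, ERR=-250889/2048
(2,1): OLD=3029237/65536 → NEW=0, ERR=3029237/65536
(2,2): OLD=125939311/1048576 → NEW=0, ERR=125939311/1048576
(2,3): OLD=1240315175/8388608 → NEW=255, ERR=-898779865/8388608
(2,4): OLD=3695556539/67108864 → NEW=0, ERR=3695556539/67108864
(2,5): OLD=279077586317/2147483648 → NEW=255, ERR=-268530743923/2147483648
(2,6): OLD=2072998843435/34359738368 → NEW=0, ERR=2072998843435/34359738368
(3,0): OLD=111551807/1048576 → NEW=0, ERR=111551807/1048576
(3,1): OLD=1819075915/8388608 → NEW=255, ERR=-320019125/8388608
(3,2): OLD=9304117293/67108864 → NEW=255, ERR=-7808643027/67108864
(3,3): OLD=19446300817/268435456 → NEW=0, ERR=19446300817/268435456
(3,4): OLD=5283166694463/34359738368 → NEW=255, ERR=-3478566589377/34359738368
(3,5): OLD=21821278147109/274877906944 → NEW=0, ERR=21821278147109/274877906944
(3,6): OLD=790635198032955/4398046511104 → NEW=255, ERR=-330866662298565/4398046511104
(4,0): OLD=26453246393/134217728 → NEW=255, ERR=-7772274247/134217728
(4,1): OLD=278261347341/2147483648 → NEW=255, ERR=-269346982899/2147483648
(4,2): OLD=3297288511763/34359738368 → NEW=0, ERR=3297288511763/34359738368
(4,3): OLD=56451074013281/274877906944 → NEW=255, ERR=-13642792257439/274877906944
(4,4): OLD=327788574316407/2199023255552 → NEW=255, ERR=-232962355849353/2199023255552
(4,5): OLD=9360902990633027/70368744177664 → NEW=255, ERR=-8583126774671293/70368744177664
(4,6): OLD=119445210217062725/1125899906842624 → NEW=0, ERR=119445210217062725/1125899906842624
(5,0): OLD=5820081907191/34359738368 → NEW=255, ERR=-2941651376649/34359738368
(5,1): OLD=41155538801925/274877906944 → NEW=255, ERR=-28938327468795/274877906944
(5,2): OLD=371161926424287/2199023255552 → NEW=255, ERR=-189589003741473/2199023255552
(5,3): OLD=2531603595730227/17592186044416 → NEW=255, ERR=-1954403845595853/17592186044416
(5,4): OLD=119703360309822909/1125899906842624 → NEW=0, ERR=119703360309822909/1125899906842624
(5,5): OLD=1996605993273886581/9007199254740992 → NEW=255, ERR=-300229816685066379/9007199254740992
(5,6): OLD=29824136327596869755/144115188075855872 → NEW=255, ERR=-6925236631746377605/144115188075855872
(6,0): OLD=846652078681511/4398046511104 → NEW=255, ERR=-274849781650009/4398046511104
(6,1): OLD=11135418534925787/70368744177664 → NEW=255, ERR=-6808611230378533/70368744177664
(6,2): OLD=148975501476513729/1125899906842624 → NEW=255, ERR=-138128974768355391/1125899906842624
(6,3): OLD=1523613647424397983/9007199254740992 → NEW=255, ERR=-773222162534554977/9007199254740992
(6,4): OLD=491959678774261585/2251799813685248 → NEW=255, ERR=-82249273715476655/2251799813685248
(6,5): OLD=473247524421083732545/2305843009213693952 → NEW=255, ERR=-114742442928408225215/2305843009213693952
(6,6): OLD=7641723220155154617143/36893488147419103232 → NEW=255, ERR=-1766116257436716707017/36893488147419103232
Row 0: .......
Row 1: .#.#.#.
Row 2: #..#.#.
Row 3: .##.#.#
Row 4: ##.###.
Row 5: ####.##
Row 6: #######

Answer: .......
.#.#.#.
#..#.#.
.##.#.#
##.###.
####.##
#######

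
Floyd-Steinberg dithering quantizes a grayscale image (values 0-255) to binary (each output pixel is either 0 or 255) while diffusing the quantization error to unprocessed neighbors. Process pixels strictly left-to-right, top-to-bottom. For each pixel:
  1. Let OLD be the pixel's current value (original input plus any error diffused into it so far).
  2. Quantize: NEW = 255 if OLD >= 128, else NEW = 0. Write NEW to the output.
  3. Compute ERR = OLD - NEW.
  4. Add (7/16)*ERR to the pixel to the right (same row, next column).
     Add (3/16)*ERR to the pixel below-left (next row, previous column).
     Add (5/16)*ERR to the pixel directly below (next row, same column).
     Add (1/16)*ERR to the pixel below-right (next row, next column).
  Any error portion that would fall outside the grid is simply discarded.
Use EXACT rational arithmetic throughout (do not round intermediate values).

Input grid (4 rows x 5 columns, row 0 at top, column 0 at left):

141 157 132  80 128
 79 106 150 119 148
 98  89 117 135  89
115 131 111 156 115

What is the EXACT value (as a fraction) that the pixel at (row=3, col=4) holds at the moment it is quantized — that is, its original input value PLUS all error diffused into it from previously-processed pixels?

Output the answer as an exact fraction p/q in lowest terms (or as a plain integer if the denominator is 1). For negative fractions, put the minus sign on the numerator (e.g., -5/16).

(0,0): OLD=141 → NEW=255, ERR=-114
(0,1): OLD=857/8 → NEW=0, ERR=857/8
(0,2): OLD=22895/128 → NEW=255, ERR=-9745/128
(0,3): OLD=95625/2048 → NEW=0, ERR=95625/2048
(0,4): OLD=4863679/32768 → NEW=255, ERR=-3492161/32768
(1,0): OLD=8123/128 → NEW=0, ERR=8123/128
(1,1): OLD=149341/1024 → NEW=255, ERR=-111779/1024
(1,2): OLD=3076961/32768 → NEW=0, ERR=3076961/32768
(1,3): OLD=19651949/131072 → NEW=255, ERR=-13771411/131072
(1,4): OLD=150255399/2097152 → NEW=0, ERR=150255399/2097152
(2,0): OLD=1595215/16384 → NEW=0, ERR=1595215/16384
(2,1): OLD=62420373/524288 → NEW=0, ERR=62420373/524288
(2,2): OLD=1442078847/8388608 → NEW=255, ERR=-697016193/8388608
(2,3): OLD=11424195213/134217728 → NEW=0, ERR=11424195213/134217728
(2,4): OLD=305075213979/2147483648 → NEW=255, ERR=-242533116261/2147483648
(3,0): OLD=1407185439/8388608 → NEW=255, ERR=-731909601/8388608
(3,1): OLD=8089243251/67108864 → NEW=0, ERR=8089243251/67108864
(3,2): OLD=346110996129/2147483648 → NEW=255, ERR=-201497334111/2147483648
(3,3): OLD=494692246185/4294967296 → NEW=0, ERR=494692246185/4294967296
(3,4): OLD=9305828632141/68719476736 → NEW=255, ERR=-8217637935539/68719476736
Target (3,4): original=115, with diffused error = 9305828632141/68719476736

Answer: 9305828632141/68719476736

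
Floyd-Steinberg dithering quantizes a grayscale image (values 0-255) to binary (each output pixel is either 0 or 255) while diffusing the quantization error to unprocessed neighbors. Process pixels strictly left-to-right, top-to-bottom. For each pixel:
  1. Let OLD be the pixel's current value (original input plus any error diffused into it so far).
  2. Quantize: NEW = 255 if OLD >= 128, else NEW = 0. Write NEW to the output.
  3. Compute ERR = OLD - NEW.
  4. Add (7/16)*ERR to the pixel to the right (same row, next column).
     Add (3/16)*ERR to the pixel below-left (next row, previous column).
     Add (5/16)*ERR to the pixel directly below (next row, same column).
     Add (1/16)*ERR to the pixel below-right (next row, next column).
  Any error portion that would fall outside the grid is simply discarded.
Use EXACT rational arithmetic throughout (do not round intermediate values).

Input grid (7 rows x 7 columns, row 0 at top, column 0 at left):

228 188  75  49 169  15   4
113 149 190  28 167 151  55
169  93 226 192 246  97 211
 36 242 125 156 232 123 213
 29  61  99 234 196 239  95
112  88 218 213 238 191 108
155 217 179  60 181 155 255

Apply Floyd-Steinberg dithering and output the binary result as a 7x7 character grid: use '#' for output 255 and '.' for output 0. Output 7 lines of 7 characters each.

(0,0): OLD=228 → NEW=255, ERR=-27
(0,1): OLD=2819/16 → NEW=255, ERR=-1261/16
(0,2): OLD=10373/256 → NEW=0, ERR=10373/256
(0,3): OLD=273315/4096 → NEW=0, ERR=273315/4096
(0,4): OLD=12988789/65536 → NEW=255, ERR=-3722891/65536
(0,5): OLD=-10331597/1048576 → NEW=0, ERR=-10331597/1048576
(0,6): OLD=-5212315/16777216 → NEW=0, ERR=-5212315/16777216
(1,0): OLD=22985/256 → NEW=0, ERR=22985/256
(1,1): OLD=347263/2048 → NEW=255, ERR=-174977/2048
(1,2): OLD=11329131/65536 → NEW=255, ERR=-5382549/65536
(1,3): OLD=1258575/262144 → NEW=0, ERR=1258575/262144
(1,4): OLD=2578177741/16777216 → NEW=255, ERR=-1700012339/16777216
(1,5): OLD=13419221341/134217728 → NEW=0, ERR=13419221341/134217728
(1,6): OLD=210515213011/2147483648 → NEW=0, ERR=210515213011/2147483648
(2,0): OLD=5932261/32768 → NEW=255, ERR=-2423579/32768
(2,1): OLD=25327655/1048576 → NEW=0, ERR=25327655/1048576
(2,2): OLD=3463855157/16777216 → NEW=255, ERR=-814334923/16777216
(2,3): OLD=19882018765/134217728 → NEW=255, ERR=-14343501875/134217728
(2,4): OLD=200389012573/1073741824 → NEW=255, ERR=-73415152547/1073741824
(2,5): OLD=3792564252959/34359738368 → NEW=0, ERR=3792564252959/34359738368
(2,6): OLD=162822964205257/549755813888 → NEW=255, ERR=22635231663817/549755813888
(3,0): OLD=292190101/16777216 → NEW=0, ERR=292190101/16777216
(3,1): OLD=32674523121/134217728 → NEW=255, ERR=-1550997519/134217728
(3,2): OLD=92608255331/1073741824 → NEW=0, ERR=92608255331/1073741824
(3,3): OLD=620553603077/4294967296 → NEW=255, ERR=-474663057403/4294967296
(3,4): OLD=96921549478805/549755813888 → NEW=255, ERR=-43266183062635/549755813888
(3,5): OLD=556389218708623/4398046511104 → NEW=0, ERR=556389218708623/4398046511104
(3,6): OLD=20274124531734225/70368744177664 → NEW=255, ERR=2330094766429905/70368744177664
(4,0): OLD=69311637275/2147483648 → NEW=0, ERR=69311637275/2147483648
(4,1): OLD=3050095564767/34359738368 → NEW=0, ERR=3050095564767/34359738368
(4,2): OLD=78804846638705/549755813888 → NEW=255, ERR=-61382885902735/549755813888
(4,3): OLD=621219043340587/4398046511104 → NEW=255, ERR=-500282816990933/4398046511104
(4,4): OLD=4871379751362705/35184372088832 → NEW=255, ERR=-4100635131289455/35184372088832
(4,5): OLD=257644536261297041/1125899906842624 → NEW=255, ERR=-29459939983572079/1125899906842624
(4,6): OLD=1833991499819583815/18014398509481984 → NEW=0, ERR=1833991499819583815/18014398509481984
(5,0): OLD=76267868831757/549755813888 → NEW=255, ERR=-63919863709683/549755813888
(5,1): OLD=202109953301039/4398046511104 → NEW=0, ERR=202109953301039/4398046511104
(5,2): OLD=6594702124523001/35184372088832 → NEW=255, ERR=-2377312758129159/35184372088832
(5,3): OLD=33512714000277309/281474976710656 → NEW=0, ERR=33512714000277309/281474976710656
(5,4): OLD=4353228995157768959/18014398509481984 → NEW=255, ERR=-240442624760136961/18014398509481984
(5,5): OLD=27207278792604384271/144115188075855872 → NEW=255, ERR=-9542094166738863089/144115188075855872
(5,6): OLD=251825173502793031681/2305843009213693952 → NEW=0, ERR=251825173502793031681/2305843009213693952
(6,0): OLD=8956690659053717/70368744177664 → NEW=0, ERR=8956690659053717/70368744177664
(6,1): OLD=300740291558694169/1125899906842624 → NEW=255, ERR=13635815313825049/1125899906842624
(6,2): OLD=3393550715141778731/18014398509481984 → NEW=255, ERR=-1200120904776127189/18014398509481984
(6,3): OLD=8839266354658006453/144115188075855872 → NEW=0, ERR=8839266354658006453/144115188075855872
(6,4): OLD=57268371403475570623/288230376151711744 → NEW=255, ERR=-16230374515210924097/288230376151711744
(6,5): OLD=4770921021198121768443/36893488147419103232 → NEW=255, ERR=-4636918456393749555717/36893488147419103232
(6,6): OLD=135770240220251987880237/590295810358705651712 → NEW=255, ERR=-14755191421217953306323/590295810358705651712
Row 0: ##..#..
Row 1: .##.#..
Row 2: #.###.#
Row 3: .#.##.#
Row 4: ..####.
Row 5: #.#.##.
Row 6: .##.###

Answer: ##..#..
.##.#..
#.###.#
.#.##.#
..####.
#.#.##.
.##.###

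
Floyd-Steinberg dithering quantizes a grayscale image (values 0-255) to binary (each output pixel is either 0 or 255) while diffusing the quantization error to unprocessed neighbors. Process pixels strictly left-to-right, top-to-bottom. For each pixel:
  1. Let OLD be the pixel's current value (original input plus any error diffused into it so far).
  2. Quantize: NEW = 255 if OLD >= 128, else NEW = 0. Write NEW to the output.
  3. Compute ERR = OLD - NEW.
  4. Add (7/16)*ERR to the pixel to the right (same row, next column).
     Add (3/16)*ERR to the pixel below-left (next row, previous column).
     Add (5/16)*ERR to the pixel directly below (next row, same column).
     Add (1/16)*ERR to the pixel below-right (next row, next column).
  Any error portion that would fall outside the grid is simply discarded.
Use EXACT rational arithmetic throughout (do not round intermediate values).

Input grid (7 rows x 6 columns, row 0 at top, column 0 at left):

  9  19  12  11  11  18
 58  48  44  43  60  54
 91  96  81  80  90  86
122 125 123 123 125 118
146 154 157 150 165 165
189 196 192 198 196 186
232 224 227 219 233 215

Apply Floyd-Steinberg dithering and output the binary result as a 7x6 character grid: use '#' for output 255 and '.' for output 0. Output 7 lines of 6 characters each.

(0,0): OLD=9 → NEW=0, ERR=9
(0,1): OLD=367/16 → NEW=0, ERR=367/16
(0,2): OLD=5641/256 → NEW=0, ERR=5641/256
(0,3): OLD=84543/4096 → NEW=0, ERR=84543/4096
(0,4): OLD=1312697/65536 → NEW=0, ERR=1312697/65536
(0,5): OLD=28063247/1048576 → NEW=0, ERR=28063247/1048576
(1,0): OLD=16669/256 → NEW=0, ERR=16669/256
(1,1): OLD=180939/2048 → NEW=0, ERR=180939/2048
(1,2): OLD=6215591/65536 → NEW=0, ERR=6215591/65536
(1,3): OLD=25185883/262144 → NEW=0, ERR=25185883/262144
(1,4): OLD=1922686193/16777216 → NEW=0, ERR=1922686193/16777216
(1,5): OLD=30535428167/268435456 → NEW=0, ERR=30535428167/268435456
(2,0): OLD=4191465/32768 → NEW=0, ERR=4191465/32768
(2,1): OLD=211208083/1048576 → NEW=255, ERR=-56178797/1048576
(2,2): OLD=1857821561/16777216 → NEW=0, ERR=1857821561/16777216
(2,3): OLD=24949159921/134217728 → NEW=255, ERR=-9276360719/134217728
(2,4): OLD=527889530707/4294967296 → NEW=0, ERR=527889530707/4294967296
(2,5): OLD=12540143633013/68719476736 → NEW=255, ERR=-4983322934667/68719476736
(3,0): OLD=2548918361/16777216 → NEW=255, ERR=-1729271719/16777216
(3,1): OLD=12337360485/134217728 → NEW=0, ERR=12337360485/134217728
(3,2): OLD=194897453183/1073741824 → NEW=255, ERR=-78906711937/1073741824
(3,3): OLD=6818160900989/68719476736 → NEW=0, ERR=6818160900989/68719476736
(3,4): OLD=103848888371677/549755813888 → NEW=255, ERR=-36338844169763/549755813888
(3,5): OLD=651804009976019/8796093022208 → NEW=0, ERR=651804009976019/8796093022208
(4,0): OLD=281373825303/2147483648 → NEW=255, ERR=-266234504937/2147483648
(4,1): OLD=3719959961259/34359738368 → NEW=0, ERR=3719959961259/34359738368
(4,2): OLD=226223828469905/1099511627776 → NEW=255, ERR=-54151636612975/1099511627776
(4,3): OLD=2506385784408629/17592186044416 → NEW=255, ERR=-1979621656917451/17592186044416
(4,4): OLD=32428077742183301/281474976710656 → NEW=0, ERR=32428077742183301/281474976710656
(4,5): OLD=1055773636092659331/4503599627370496 → NEW=255, ERR=-92644268886817149/4503599627370496
(5,0): OLD=93764968313649/549755813888 → NEW=255, ERR=-46422764227791/549755813888
(5,1): OLD=3094576382951233/17592186044416 → NEW=255, ERR=-1391431058374847/17592186044416
(5,2): OLD=17968400860098139/140737488355328 → NEW=0, ERR=17968400860098139/140737488355328
(5,3): OLD=1068322019960964377/4503599627370496 → NEW=255, ERR=-80095885018512103/4503599627370496
(5,4): OLD=1921518438105954489/9007199254740992 → NEW=255, ERR=-375317371852998471/9007199254740992
(5,5): OLD=24289459178019897037/144115188075855872 → NEW=255, ERR=-12459913781323350323/144115188075855872
(6,0): OLD=53700259145301091/281474976710656 → NEW=255, ERR=-18075859915916189/281474976710656
(6,1): OLD=855002762325549863/4503599627370496 → NEW=255, ERR=-293415142653926617/4503599627370496
(6,2): OLD=4145404494912090063/18014398509481984 → NEW=255, ERR=-448267125005815857/18014398509481984
(6,3): OLD=58430715880788489843/288230376151711744 → NEW=255, ERR=-15068030037898004877/288230376151711744
(6,4): OLD=829110233202690715603/4611686018427387904 → NEW=255, ERR=-346869701496293199917/4611686018427387904
(6,5): OLD=11250363293515690721509/73786976294838206464 → NEW=255, ERR=-7565315661668051926811/73786976294838206464
Row 0: ......
Row 1: ......
Row 2: .#.#.#
Row 3: #.#.#.
Row 4: #.##.#
Row 5: ##.###
Row 6: ######

Answer: ......
......
.#.#.#
#.#.#.
#.##.#
##.###
######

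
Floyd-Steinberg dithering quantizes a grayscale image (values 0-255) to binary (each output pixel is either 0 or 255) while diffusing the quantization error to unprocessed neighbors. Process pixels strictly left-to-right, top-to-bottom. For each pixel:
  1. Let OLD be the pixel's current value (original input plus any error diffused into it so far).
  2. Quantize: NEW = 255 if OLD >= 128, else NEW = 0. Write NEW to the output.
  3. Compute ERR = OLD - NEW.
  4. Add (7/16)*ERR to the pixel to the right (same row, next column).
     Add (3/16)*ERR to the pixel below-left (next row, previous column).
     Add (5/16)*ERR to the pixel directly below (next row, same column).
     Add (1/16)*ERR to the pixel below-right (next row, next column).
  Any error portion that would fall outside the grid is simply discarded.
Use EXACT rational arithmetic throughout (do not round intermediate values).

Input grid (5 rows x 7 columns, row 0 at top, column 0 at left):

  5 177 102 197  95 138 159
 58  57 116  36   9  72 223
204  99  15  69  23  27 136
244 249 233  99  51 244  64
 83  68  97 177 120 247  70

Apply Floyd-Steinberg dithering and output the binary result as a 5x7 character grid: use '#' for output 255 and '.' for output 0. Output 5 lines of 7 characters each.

Answer: .#.#.#.
..#...#
#.....#
####.#.
..#.##.

Derivation:
(0,0): OLD=5 → NEW=0, ERR=5
(0,1): OLD=2867/16 → NEW=255, ERR=-1213/16
(0,2): OLD=17621/256 → NEW=0, ERR=17621/256
(0,3): OLD=930259/4096 → NEW=255, ERR=-114221/4096
(0,4): OLD=5426373/65536 → NEW=0, ERR=5426373/65536
(0,5): OLD=182688099/1048576 → NEW=255, ERR=-84698781/1048576
(0,6): OLD=2074685877/16777216 → NEW=0, ERR=2074685877/16777216
(1,0): OLD=11609/256 → NEW=0, ERR=11609/256
(1,1): OLD=135919/2048 → NEW=0, ERR=135919/2048
(1,2): OLD=10261531/65536 → NEW=255, ERR=-6450149/65536
(1,3): OLD=1062527/262144 → NEW=0, ERR=1062527/262144
(1,4): OLD=331518621/16777216 → NEW=0, ERR=331518621/16777216
(1,5): OLD=11242644909/134217728 → NEW=0, ERR=11242644909/134217728
(1,6): OLD=629733358979/2147483648 → NEW=255, ERR=82125028739/2147483648
(2,0): OLD=7556789/32768 → NEW=255, ERR=-799051/32768
(2,1): OLD=97990807/1048576 → NEW=0, ERR=97990807/1048576
(2,2): OLD=503922821/16777216 → NEW=0, ERR=503922821/16777216
(2,3): OLD=10866416285/134217728 → NEW=0, ERR=10866416285/134217728
(2,4): OLD=86494865645/1073741824 → NEW=0, ERR=86494865645/1073741824
(2,5): OLD=3326862117391/34359738368 → NEW=0, ERR=3326862117391/34359738368
(2,6): OLD=107502944906329/549755813888 → NEW=255, ERR=-32684787635111/549755813888
(3,0): OLD=4259764965/16777216 → NEW=255, ERR=-18425115/16777216
(3,1): OLD=37826685825/134217728 → NEW=255, ERR=3601165185/134217728
(3,2): OLD=295435415635/1073741824 → NEW=255, ERR=21631250515/1073741824
(3,3): OLD=644654527925/4294967296 → NEW=255, ERR=-450562132555/4294967296
(3,4): OLD=29407634509541/549755813888 → NEW=0, ERR=29407634509541/549755813888
(3,5): OLD=1282240058340863/4398046511104 → NEW=255, ERR=160738198009343/4398046511104
(3,6): OLD=4747213859057505/70368744177664 → NEW=0, ERR=4747213859057505/70368744177664
(4,0): OLD=188307633739/2147483648 → NEW=0, ERR=188307633739/2147483648
(4,1): OLD=4070137948367/34359738368 → NEW=0, ERR=4070137948367/34359738368
(4,2): OLD=75386686774145/549755813888 → NEW=255, ERR=-64801045767295/549755813888
(4,3): OLD=457119741758427/4398046511104 → NEW=0, ERR=457119741758427/4398046511104
(4,4): OLD=6420615922151009/35184372088832 → NEW=255, ERR=-2551398960501151/35184372088832
(4,5): OLD=273242566178253217/1125899906842624 → NEW=255, ERR=-13861910066615903/1125899906842624
(4,6): OLD=1584900612612419767/18014398509481984 → NEW=0, ERR=1584900612612419767/18014398509481984
Row 0: .#.#.#.
Row 1: ..#...#
Row 2: #.....#
Row 3: ####.#.
Row 4: ..#.##.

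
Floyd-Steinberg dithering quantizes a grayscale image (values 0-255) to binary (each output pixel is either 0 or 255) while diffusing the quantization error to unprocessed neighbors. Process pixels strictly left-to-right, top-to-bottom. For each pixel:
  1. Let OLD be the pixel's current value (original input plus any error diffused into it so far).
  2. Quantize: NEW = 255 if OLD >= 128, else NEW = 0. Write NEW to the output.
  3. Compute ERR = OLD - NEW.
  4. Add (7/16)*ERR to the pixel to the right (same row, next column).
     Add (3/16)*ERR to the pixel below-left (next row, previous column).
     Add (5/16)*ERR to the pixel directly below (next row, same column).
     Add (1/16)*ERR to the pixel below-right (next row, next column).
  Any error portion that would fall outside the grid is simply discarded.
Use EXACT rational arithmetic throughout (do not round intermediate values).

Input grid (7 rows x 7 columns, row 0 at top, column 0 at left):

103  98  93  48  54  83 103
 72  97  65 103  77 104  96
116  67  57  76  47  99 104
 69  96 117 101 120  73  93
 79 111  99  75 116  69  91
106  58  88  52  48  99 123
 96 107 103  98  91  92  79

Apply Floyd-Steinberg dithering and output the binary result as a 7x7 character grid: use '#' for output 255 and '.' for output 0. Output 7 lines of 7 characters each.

(0,0): OLD=103 → NEW=0, ERR=103
(0,1): OLD=2289/16 → NEW=255, ERR=-1791/16
(0,2): OLD=11271/256 → NEW=0, ERR=11271/256
(0,3): OLD=275505/4096 → NEW=0, ERR=275505/4096
(0,4): OLD=5467479/65536 → NEW=0, ERR=5467479/65536
(0,5): OLD=125304161/1048576 → NEW=0, ERR=125304161/1048576
(0,6): OLD=2605182375/16777216 → NEW=255, ERR=-1673007705/16777216
(1,0): OLD=21299/256 → NEW=0, ERR=21299/256
(1,1): OLD=231653/2048 → NEW=0, ERR=231653/2048
(1,2): OLD=8772681/65536 → NEW=255, ERR=-7938999/65536
(1,3): OLD=23439637/262144 → NEW=0, ERR=23439637/262144
(1,4): OLD=2831995551/16777216 → NEW=255, ERR=-1446194529/16777216
(1,5): OLD=12099455055/134217728 → NEW=0, ERR=12099455055/134217728
(1,6): OLD=239973240001/2147483648 → NEW=0, ERR=239973240001/2147483648
(2,0): OLD=5348007/32768 → NEW=255, ERR=-3007833/32768
(2,1): OLD=46844957/1048576 → NEW=0, ERR=46844957/1048576
(2,2): OLD=1048978071/16777216 → NEW=0, ERR=1048978071/16777216
(2,3): OLD=14436828831/134217728 → NEW=0, ERR=14436828831/134217728
(2,4): OLD=96220605711/1073741824 → NEW=0, ERR=96220605711/1073741824
(2,5): OLD=6251465803077/34359738368 → NEW=255, ERR=-2510267480763/34359738368
(2,6): OLD=61898051973171/549755813888 → NEW=0, ERR=61898051973171/549755813888
(3,0): OLD=816909495/16777216 → NEW=0, ERR=816909495/16777216
(3,1): OLD=18421345259/134217728 → NEW=255, ERR=-15804175381/134217728
(3,2): OLD=115946061489/1073741824 → NEW=0, ERR=115946061489/1073741824
(3,3): OLD=870014696231/4294967296 → NEW=255, ERR=-225201964249/4294967296
(3,4): OLD=64919710320823/549755813888 → NEW=0, ERR=64919710320823/549755813888
(3,5): OLD=565345235224725/4398046511104 → NEW=255, ERR=-556156625106795/4398046511104
(3,6): OLD=4805804674164363/70368744177664 → NEW=0, ERR=4805804674164363/70368744177664
(4,0): OLD=154915061849/2147483648 → NEW=0, ERR=154915061849/2147483648
(4,1): OLD=4434243145605/34359738368 → NEW=255, ERR=-4327490138235/34359738368
(4,2): OLD=33234048405995/549755813888 → NEW=0, ERR=33234048405995/549755813888
(4,3): OLD=501169786416521/4398046511104 → NEW=0, ERR=501169786416521/4398046511104
(4,4): OLD=6184337277823115/35184372088832 → NEW=255, ERR=-2787677604829045/35184372088832
(4,5): OLD=16894214039549259/1125899906842624 → NEW=0, ERR=16894214039549259/1125899906842624
(4,6): OLD=1999658040545514877/18014398509481984 → NEW=0, ERR=1999658040545514877/18014398509481984
(5,0): OLD=57684850805343/549755813888 → NEW=0, ERR=57684850805343/549755813888
(5,1): OLD=353564270458997/4398046511104 → NEW=0, ERR=353564270458997/4398046511104
(5,2): OLD=5473175969321347/35184372088832 → NEW=255, ERR=-3498838913330813/35184372088832
(5,3): OLD=9296131462374959/281474976710656 → NEW=0, ERR=9296131462374959/281474976710656
(5,4): OLD=857936500070264037/18014398509481984 → NEW=0, ERR=857936500070264037/18014398509481984
(5,5): OLD=20231791525319662613/144115188075855872 → NEW=255, ERR=-16517581434023584747/144115188075855872
(5,6): OLD=250144401114002163099/2305843009213693952 → NEW=0, ERR=250144401114002163099/2305843009213693952
(6,0): OLD=10123486284646455/70368744177664 → NEW=255, ERR=-7820543480657865/70368744177664
(6,1): OLD=80403254727374499/1125899906842624 → NEW=0, ERR=80403254727374499/1125899906842624
(6,2): OLD=2060557634221338505/18014398509481984 → NEW=0, ERR=2060557634221338505/18014398509481984
(6,3): OLD=23213823173481261591/144115188075855872 → NEW=255, ERR=-13535549785861985769/144115188075855872
(6,4): OLD=13075900043361004437/288230376151711744 → NEW=0, ERR=13075900043361004437/288230376151711744
(6,5): OLD=3665293872619887252089/36893488147419103232 → NEW=0, ERR=3665293872619887252089/36893488147419103232
(6,6): OLD=88073477368687092602559/590295810358705651712 → NEW=255, ERR=-62451954272782848584001/590295810358705651712
Row 0: .#....#
Row 1: ..#.#..
Row 2: #....#.
Row 3: .#.#.#.
Row 4: .#..#..
Row 5: ..#..#.
Row 6: #..#..#

Answer: .#....#
..#.#..
#....#.
.#.#.#.
.#..#..
..#..#.
#..#..#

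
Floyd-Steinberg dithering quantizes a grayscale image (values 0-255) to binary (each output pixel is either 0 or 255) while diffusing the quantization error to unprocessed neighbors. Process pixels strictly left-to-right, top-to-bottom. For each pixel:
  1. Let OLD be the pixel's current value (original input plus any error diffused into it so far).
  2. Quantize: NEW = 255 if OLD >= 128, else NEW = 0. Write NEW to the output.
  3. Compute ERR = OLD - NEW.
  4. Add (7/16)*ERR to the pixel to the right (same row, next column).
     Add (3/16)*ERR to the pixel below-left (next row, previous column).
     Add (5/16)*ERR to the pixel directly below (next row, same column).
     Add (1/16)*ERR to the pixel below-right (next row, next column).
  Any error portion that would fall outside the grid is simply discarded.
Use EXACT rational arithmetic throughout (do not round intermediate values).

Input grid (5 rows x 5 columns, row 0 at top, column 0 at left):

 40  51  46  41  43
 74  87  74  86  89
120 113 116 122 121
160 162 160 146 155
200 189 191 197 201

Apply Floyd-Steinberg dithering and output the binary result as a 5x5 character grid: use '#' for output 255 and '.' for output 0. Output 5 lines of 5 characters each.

Answer: .....
.#.#.
#.#.#
#.#.#
#####

Derivation:
(0,0): OLD=40 → NEW=0, ERR=40
(0,1): OLD=137/2 → NEW=0, ERR=137/2
(0,2): OLD=2431/32 → NEW=0, ERR=2431/32
(0,3): OLD=38009/512 → NEW=0, ERR=38009/512
(0,4): OLD=618319/8192 → NEW=0, ERR=618319/8192
(1,0): OLD=3179/32 → NEW=0, ERR=3179/32
(1,1): OLD=43165/256 → NEW=255, ERR=-22115/256
(1,2): OLD=640177/8192 → NEW=0, ERR=640177/8192
(1,3): OLD=5317861/32768 → NEW=255, ERR=-3037979/32768
(1,4): OLD=40194735/524288 → NEW=0, ERR=40194735/524288
(2,0): OLD=552335/4096 → NEW=255, ERR=-492145/4096
(2,1): OLD=7117061/131072 → NEW=0, ERR=7117061/131072
(2,2): OLD=296524591/2097152 → NEW=255, ERR=-238249169/2097152
(2,3): OLD=2099965373/33554432 → NEW=0, ERR=2099965373/33554432
(2,4): OLD=89412562667/536870912 → NEW=255, ERR=-47489519893/536870912
(3,0): OLD=278152303/2097152 → NEW=255, ERR=-256621457/2097152
(3,1): OLD=1621053459/16777216 → NEW=0, ERR=1621053459/16777216
(3,2): OLD=97656024561/536870912 → NEW=255, ERR=-39246057999/536870912
(3,3): OLD=117993115917/1073741824 → NEW=0, ERR=117993115917/1073741824
(3,4): OLD=3081135227945/17179869184 → NEW=255, ERR=-1299731413975/17179869184
(4,0): OLD=48285393297/268435456 → NEW=255, ERR=-20165647983/268435456
(4,1): OLD=1417113852577/8589934592 → NEW=255, ERR=-773319468383/8589934592
(4,2): OLD=21359733347567/137438953472 → NEW=255, ERR=-13687199787793/137438953472
(4,3): OLD=371672232232929/2199023255552 → NEW=255, ERR=-189078697932831/2199023255552
(4,4): OLD=5158329700779431/35184372088832 → NEW=255, ERR=-3813685181872729/35184372088832
Row 0: .....
Row 1: .#.#.
Row 2: #.#.#
Row 3: #.#.#
Row 4: #####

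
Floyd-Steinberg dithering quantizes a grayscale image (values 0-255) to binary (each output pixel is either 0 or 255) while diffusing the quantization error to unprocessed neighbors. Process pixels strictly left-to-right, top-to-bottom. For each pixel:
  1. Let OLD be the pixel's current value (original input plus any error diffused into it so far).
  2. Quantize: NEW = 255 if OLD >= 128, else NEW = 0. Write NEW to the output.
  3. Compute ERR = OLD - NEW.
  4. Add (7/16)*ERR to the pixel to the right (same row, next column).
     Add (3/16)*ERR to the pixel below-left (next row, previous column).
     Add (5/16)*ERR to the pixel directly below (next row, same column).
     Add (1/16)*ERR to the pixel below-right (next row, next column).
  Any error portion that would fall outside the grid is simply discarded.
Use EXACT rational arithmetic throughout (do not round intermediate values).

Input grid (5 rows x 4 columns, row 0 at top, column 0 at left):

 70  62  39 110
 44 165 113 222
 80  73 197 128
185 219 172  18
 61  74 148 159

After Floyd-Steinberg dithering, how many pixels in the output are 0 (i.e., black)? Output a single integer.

(0,0): OLD=70 → NEW=0, ERR=70
(0,1): OLD=741/8 → NEW=0, ERR=741/8
(0,2): OLD=10179/128 → NEW=0, ERR=10179/128
(0,3): OLD=296533/2048 → NEW=255, ERR=-225707/2048
(1,0): OLD=10655/128 → NEW=0, ERR=10655/128
(1,1): OLD=255641/1024 → NEW=255, ERR=-5479/1024
(1,2): OLD=3952973/32768 → NEW=0, ERR=3952973/32768
(1,3): OLD=128612011/524288 → NEW=255, ERR=-5081429/524288
(2,0): OLD=1720483/16384 → NEW=0, ERR=1720483/16384
(2,1): OLD=76069745/524288 → NEW=255, ERR=-57623695/524288
(2,2): OLD=193422277/1048576 → NEW=255, ERR=-73964603/1048576
(2,3): OLD=1705412273/16777216 → NEW=0, ERR=1705412273/16777216
(3,0): OLD=1654298675/8388608 → NEW=255, ERR=-484796365/8388608
(3,1): OLD=20495949101/134217728 → NEW=255, ERR=-13729571539/134217728
(3,2): OLD=252101069395/2147483648 → NEW=0, ERR=252101069395/2147483648
(3,3): OLD=3323167124165/34359738368 → NEW=0, ERR=3323167124165/34359738368
(4,0): OLD=51024078711/2147483648 → NEW=0, ERR=51024078711/2147483648
(4,1): OLD=1216809402917/17179869184 → NEW=0, ERR=1216809402917/17179869184
(4,2): OLD=125022008706373/549755813888 → NEW=255, ERR=-15165723835067/549755813888
(4,3): OLD=1622809967383923/8796093022208 → NEW=255, ERR=-620193753279117/8796093022208
Output grid:
  Row 0: ...#  (3 black, running=3)
  Row 1: .#.#  (2 black, running=5)
  Row 2: .##.  (2 black, running=7)
  Row 3: ##..  (2 black, running=9)
  Row 4: ..##  (2 black, running=11)

Answer: 11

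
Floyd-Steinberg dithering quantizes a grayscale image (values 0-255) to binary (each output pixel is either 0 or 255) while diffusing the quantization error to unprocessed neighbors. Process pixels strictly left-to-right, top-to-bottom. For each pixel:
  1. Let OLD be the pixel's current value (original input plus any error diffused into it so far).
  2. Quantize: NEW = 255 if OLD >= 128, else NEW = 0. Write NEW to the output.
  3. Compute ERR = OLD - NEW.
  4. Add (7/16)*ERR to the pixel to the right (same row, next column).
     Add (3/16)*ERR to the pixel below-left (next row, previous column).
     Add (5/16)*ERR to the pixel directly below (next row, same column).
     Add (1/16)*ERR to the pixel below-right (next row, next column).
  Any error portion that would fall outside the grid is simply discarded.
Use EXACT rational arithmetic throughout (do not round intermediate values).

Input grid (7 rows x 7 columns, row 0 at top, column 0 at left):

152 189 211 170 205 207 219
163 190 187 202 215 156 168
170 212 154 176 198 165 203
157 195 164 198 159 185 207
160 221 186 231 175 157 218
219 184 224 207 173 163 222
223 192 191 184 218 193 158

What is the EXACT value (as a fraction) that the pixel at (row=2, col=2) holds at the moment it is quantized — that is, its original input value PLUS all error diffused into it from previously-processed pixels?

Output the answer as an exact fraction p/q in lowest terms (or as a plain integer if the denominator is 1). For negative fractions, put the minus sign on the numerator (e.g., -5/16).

(0,0): OLD=152 → NEW=255, ERR=-103
(0,1): OLD=2303/16 → NEW=255, ERR=-1777/16
(0,2): OLD=41577/256 → NEW=255, ERR=-23703/256
(0,3): OLD=530399/4096 → NEW=255, ERR=-514081/4096
(0,4): OLD=9836313/65536 → NEW=255, ERR=-6875367/65536
(0,5): OLD=168927663/1048576 → NEW=255, ERR=-98459217/1048576
(0,6): OLD=2984995785/16777216 → NEW=255, ERR=-1293194295/16777216
(1,0): OLD=28157/256 → NEW=0, ERR=28157/256
(1,1): OLD=367851/2048 → NEW=255, ERR=-154389/2048
(1,2): OLD=6200391/65536 → NEW=0, ERR=6200391/65536
(1,3): OLD=46848635/262144 → NEW=255, ERR=-19998085/262144
(1,4): OLD=2070143313/16777216 → NEW=0, ERR=2070143313/16777216
(1,5): OLD=21425260065/134217728 → NEW=255, ERR=-12800260575/134217728
(1,6): OLD=206844877263/2147483648 → NEW=0, ERR=206844877263/2147483648
(2,0): OLD=6233673/32768 → NEW=255, ERR=-2122167/32768
(2,1): OLD=193694899/1048576 → NEW=255, ERR=-73691981/1048576
(2,2): OLD=2244854489/16777216 → NEW=255, ERR=-2033335591/16777216
Target (2,2): original=154, with diffused error = 2244854489/16777216

Answer: 2244854489/16777216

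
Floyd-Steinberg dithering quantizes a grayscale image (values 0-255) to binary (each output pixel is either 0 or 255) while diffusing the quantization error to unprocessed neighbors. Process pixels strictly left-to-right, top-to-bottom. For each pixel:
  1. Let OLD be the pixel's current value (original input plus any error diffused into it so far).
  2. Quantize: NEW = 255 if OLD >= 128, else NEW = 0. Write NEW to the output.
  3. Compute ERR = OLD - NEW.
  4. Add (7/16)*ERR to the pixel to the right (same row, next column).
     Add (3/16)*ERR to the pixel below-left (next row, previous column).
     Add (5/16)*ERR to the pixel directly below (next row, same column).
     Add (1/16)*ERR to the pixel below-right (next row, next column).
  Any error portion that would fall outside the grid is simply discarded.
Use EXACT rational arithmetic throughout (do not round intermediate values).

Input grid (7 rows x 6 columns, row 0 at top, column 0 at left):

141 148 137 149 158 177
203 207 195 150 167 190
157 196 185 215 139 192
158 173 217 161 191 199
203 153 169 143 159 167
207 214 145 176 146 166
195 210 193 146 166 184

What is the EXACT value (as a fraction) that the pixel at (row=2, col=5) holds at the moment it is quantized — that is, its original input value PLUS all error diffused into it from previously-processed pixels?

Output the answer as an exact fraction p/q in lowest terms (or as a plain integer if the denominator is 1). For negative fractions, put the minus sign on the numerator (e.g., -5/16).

Answer: 4428160399371/34359738368

Derivation:
(0,0): OLD=141 → NEW=255, ERR=-114
(0,1): OLD=785/8 → NEW=0, ERR=785/8
(0,2): OLD=23031/128 → NEW=255, ERR=-9609/128
(0,3): OLD=237889/2048 → NEW=0, ERR=237889/2048
(0,4): OLD=6842567/32768 → NEW=255, ERR=-1513273/32768
(0,5): OLD=82206065/524288 → NEW=255, ERR=-51487375/524288
(1,0): OLD=23779/128 → NEW=255, ERR=-8861/128
(1,1): OLD=190645/1024 → NEW=255, ERR=-70475/1024
(1,2): OLD=5549017/32768 → NEW=255, ERR=-2806823/32768
(1,3): OLD=17756709/131072 → NEW=255, ERR=-15666651/131072
(1,4): OLD=747606927/8388608 → NEW=0, ERR=747606927/8388608
(1,5): OLD=26228228921/134217728 → NEW=255, ERR=-7997291719/134217728
(2,0): OLD=2006423/16384 → NEW=0, ERR=2006423/16384
(2,1): OLD=108885485/524288 → NEW=255, ERR=-24807955/524288
(2,2): OLD=929607943/8388608 → NEW=0, ERR=929607943/8388608
(2,3): OLD=15937506447/67108864 → NEW=255, ERR=-1175253873/67108864
(2,4): OLD=301820701229/2147483648 → NEW=255, ERR=-245787629011/2147483648
(2,5): OLD=4428160399371/34359738368 → NEW=255, ERR=-4333572884469/34359738368
Target (2,5): original=192, with diffused error = 4428160399371/34359738368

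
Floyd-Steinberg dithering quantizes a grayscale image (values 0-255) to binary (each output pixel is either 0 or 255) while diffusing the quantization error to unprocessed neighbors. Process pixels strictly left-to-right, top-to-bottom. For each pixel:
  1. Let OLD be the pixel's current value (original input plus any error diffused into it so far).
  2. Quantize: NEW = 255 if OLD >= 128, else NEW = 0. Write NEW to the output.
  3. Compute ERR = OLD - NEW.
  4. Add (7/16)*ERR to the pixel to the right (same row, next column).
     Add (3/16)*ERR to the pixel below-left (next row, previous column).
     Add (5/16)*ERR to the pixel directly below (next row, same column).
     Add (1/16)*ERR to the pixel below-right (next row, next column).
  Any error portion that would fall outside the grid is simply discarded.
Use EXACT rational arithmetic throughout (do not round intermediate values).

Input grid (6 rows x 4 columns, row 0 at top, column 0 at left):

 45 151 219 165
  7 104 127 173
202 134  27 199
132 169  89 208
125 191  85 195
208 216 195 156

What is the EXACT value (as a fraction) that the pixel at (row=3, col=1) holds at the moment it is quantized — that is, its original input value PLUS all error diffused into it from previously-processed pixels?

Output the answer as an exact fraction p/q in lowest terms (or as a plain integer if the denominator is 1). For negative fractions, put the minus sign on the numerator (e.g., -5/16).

Answer: 49051878771/268435456

Derivation:
(0,0): OLD=45 → NEW=0, ERR=45
(0,1): OLD=2731/16 → NEW=255, ERR=-1349/16
(0,2): OLD=46621/256 → NEW=255, ERR=-18659/256
(0,3): OLD=545227/4096 → NEW=255, ERR=-499253/4096
(1,0): OLD=1345/256 → NEW=0, ERR=1345/256
(1,1): OLD=141511/2048 → NEW=0, ERR=141511/2048
(1,2): OLD=6968403/65536 → NEW=0, ERR=6968403/65536
(1,3): OLD=185465525/1048576 → NEW=255, ERR=-81921355/1048576
(2,0): OLD=7097469/32768 → NEW=255, ERR=-1258371/32768
(2,1): OLD=166783279/1048576 → NEW=255, ERR=-100603601/1048576
(2,2): OLD=16615179/2097152 → NEW=0, ERR=16615179/2097152
(2,3): OLD=6197413567/33554432 → NEW=255, ERR=-2358966593/33554432
(3,0): OLD=1711442349/16777216 → NEW=0, ERR=1711442349/16777216
(3,1): OLD=49051878771/268435456 → NEW=255, ERR=-19399162509/268435456
Target (3,1): original=169, with diffused error = 49051878771/268435456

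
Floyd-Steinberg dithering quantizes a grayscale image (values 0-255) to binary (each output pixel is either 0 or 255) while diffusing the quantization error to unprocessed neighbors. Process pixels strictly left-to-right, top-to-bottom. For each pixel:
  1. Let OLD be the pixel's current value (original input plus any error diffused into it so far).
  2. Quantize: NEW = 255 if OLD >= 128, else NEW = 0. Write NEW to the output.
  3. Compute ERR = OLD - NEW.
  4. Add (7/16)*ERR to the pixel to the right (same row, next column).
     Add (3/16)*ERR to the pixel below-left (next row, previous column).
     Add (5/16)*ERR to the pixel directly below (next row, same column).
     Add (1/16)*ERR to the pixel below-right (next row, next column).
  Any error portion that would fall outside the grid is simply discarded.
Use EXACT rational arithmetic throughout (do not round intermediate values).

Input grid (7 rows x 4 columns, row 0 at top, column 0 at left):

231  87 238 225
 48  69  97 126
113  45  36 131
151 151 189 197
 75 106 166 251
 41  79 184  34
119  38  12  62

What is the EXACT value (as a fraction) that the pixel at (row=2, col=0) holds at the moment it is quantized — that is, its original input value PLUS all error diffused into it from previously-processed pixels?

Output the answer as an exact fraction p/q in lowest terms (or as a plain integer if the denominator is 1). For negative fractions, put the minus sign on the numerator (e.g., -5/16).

(0,0): OLD=231 → NEW=255, ERR=-24
(0,1): OLD=153/2 → NEW=0, ERR=153/2
(0,2): OLD=8687/32 → NEW=255, ERR=527/32
(0,3): OLD=118889/512 → NEW=255, ERR=-11671/512
(1,0): OLD=1755/32 → NEW=0, ERR=1755/32
(1,1): OLD=30333/256 → NEW=0, ERR=30333/256
(1,2): OLD=1265601/8192 → NEW=255, ERR=-823359/8192
(1,3): OLD=9952791/131072 → NEW=0, ERR=9952791/131072
(2,0): OLD=624047/4096 → NEW=255, ERR=-420433/4096
Target (2,0): original=113, with diffused error = 624047/4096

Answer: 624047/4096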